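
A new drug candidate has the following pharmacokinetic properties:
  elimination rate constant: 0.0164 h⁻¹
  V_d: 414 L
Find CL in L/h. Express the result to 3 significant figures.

CL = k × Vd = 0.0164 × 414 = 6.790 L/h

6.79 L/h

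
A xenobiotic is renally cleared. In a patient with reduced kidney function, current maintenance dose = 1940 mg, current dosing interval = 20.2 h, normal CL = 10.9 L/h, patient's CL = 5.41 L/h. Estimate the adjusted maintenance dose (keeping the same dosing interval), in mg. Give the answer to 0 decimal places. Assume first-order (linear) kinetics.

To keep the same average steady-state level, dosing rate must scale with clearance.
CL ratio = 5.41 / 10.9 = 0.4963
New dose (same interval) = 1940 × 0.4963 = 962.8 mg

963 mg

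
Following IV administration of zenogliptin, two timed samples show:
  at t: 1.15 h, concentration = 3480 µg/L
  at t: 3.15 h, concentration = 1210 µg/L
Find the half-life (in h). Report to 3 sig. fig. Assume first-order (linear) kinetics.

k = ln(C₁/C₂) / (t₂ − t₁) = ln(3480/1210) / (3.15 − 1.15)
  = 1.056 / 2.000 = 0.5280 h⁻¹
t½ = ln2 / k = 0.693147 / 0.5280 = 1.313 h

1.31 h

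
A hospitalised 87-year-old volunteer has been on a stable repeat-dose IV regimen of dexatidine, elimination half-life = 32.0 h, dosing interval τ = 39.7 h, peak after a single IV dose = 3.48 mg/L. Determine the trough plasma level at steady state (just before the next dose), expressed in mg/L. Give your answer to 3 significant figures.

2.55 mg/L

k = ln2 / t½ = 0.693147 / 32.0 = 0.02166 h⁻¹
e^(−kτ) = e^(−0.02166 × 39.7) = 0.4232
Accumulation ratio R = 1 / (1 − e^(−kτ)) = 1 / (1 − 0.4232) = 1.734
Steady-state trough = C₀ × R × e^(−kτ) = 3.48 × 1.734 × 0.4232 = 2.554 mg/L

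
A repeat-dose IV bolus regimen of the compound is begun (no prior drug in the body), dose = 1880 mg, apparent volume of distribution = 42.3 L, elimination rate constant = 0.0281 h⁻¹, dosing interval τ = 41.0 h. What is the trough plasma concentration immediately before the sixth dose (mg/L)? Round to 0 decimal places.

C₀ per dose = Dose / Vd = 1880 / 42.3 = 44.44 mg/L
Fraction remaining after one interval: r = e^(−kτ) = e^(−0.02810 × 41.0) = 0.3160
Before dose 6, 5 doses have been given (aged 1τ, 2τ, 3τ, 4τ, 5τ).
C_trough = C₀ × (r + r² + … + r^5) = C₀ × r(1−r^5)/(1−r)
        = 44.44 × 0.3160 × (1 − 0.003151) / (1 − 0.3160) = 20.47 mg/L

20 mg/L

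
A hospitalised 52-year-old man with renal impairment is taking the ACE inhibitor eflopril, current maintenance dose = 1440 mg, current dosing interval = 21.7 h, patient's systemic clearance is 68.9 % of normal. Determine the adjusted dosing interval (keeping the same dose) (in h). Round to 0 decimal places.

31 h

To keep the same average steady-state level, dosing rate must scale with clearance.
CL ratio = 68.9 / 100 = 0.6890
New interval (same dose) = 21.7 / 0.6890 = 31.49 h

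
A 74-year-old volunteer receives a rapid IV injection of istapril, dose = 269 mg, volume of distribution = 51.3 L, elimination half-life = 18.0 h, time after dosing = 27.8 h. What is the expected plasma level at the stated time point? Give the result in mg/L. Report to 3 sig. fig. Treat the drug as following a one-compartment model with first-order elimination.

C₀ = Dose / Vd = 269.0 / 51.3 = 5.244 mg/L
k = ln2 / t½ = 0.693147 / 18.0 = 0.03851 h⁻¹
C = C₀ · e^(−k·t) = 5.244 × e^(−0.03851 × 27.8)
  = 5.244 × 0.3428 = 1.798 mg/L

1.80 mg/L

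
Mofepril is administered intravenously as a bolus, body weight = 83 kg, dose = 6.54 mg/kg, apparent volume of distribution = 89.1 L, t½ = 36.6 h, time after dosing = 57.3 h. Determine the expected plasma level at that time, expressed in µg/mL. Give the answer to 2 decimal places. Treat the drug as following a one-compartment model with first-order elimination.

2.06 µg/mL

Total dose = 6.54 × 83 = 542.8 mg
C₀ = Dose / Vd = 542.8 / 89.1 = 6.092 mg/L
k = ln2 / t½ = 0.693147 / 36.6 = 0.01894 h⁻¹
C = C₀ · e^(−k·t) = 6.092 × e^(−0.01894 × 57.3)
  = 6.092 × 0.3378 = 2.058 mg/L
(2.058 mg/L = 2.058 µg/mL)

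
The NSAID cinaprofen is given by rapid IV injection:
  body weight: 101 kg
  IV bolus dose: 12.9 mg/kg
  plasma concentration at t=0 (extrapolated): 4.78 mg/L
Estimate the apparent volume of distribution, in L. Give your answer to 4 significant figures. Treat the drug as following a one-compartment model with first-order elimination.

272.6 L

Dose = 12.9 × 101 = 1303 mg
Vd = Dose / C₀ = 1303 / 4.78 = 272.6 L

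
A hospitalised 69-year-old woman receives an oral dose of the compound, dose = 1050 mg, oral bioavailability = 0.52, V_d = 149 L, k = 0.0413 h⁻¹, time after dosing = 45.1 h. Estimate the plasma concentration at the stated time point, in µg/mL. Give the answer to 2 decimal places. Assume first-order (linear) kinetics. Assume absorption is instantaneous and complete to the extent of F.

0.57 µg/mL

Amount reaching circulation = F × Dose = 0.52 × 1050 = 546.0 mg
C₀ = F·Dose / Vd = 546.0 / 149 = 3.664 mg/L
C = C₀ · e^(−k·t) = 3.664 × e^(−0.04130 × 45.1)
  = 3.664 × 0.1553 = 0.5690 mg/L
(0.5690 mg/L = 0.5690 µg/mL)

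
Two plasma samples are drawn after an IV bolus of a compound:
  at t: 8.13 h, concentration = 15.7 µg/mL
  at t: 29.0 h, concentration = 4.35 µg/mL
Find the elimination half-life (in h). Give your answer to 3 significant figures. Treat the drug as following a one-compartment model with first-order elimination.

k = ln(C₁/C₂) / (t₂ − t₁) = ln(15.7/4.35) / (29.0 − 8.13)
  = 1.283 / 20.87 = 0.06148 h⁻¹
t½ = ln2 / k = 0.693147 / 0.06148 = 11.27 h

11.3 h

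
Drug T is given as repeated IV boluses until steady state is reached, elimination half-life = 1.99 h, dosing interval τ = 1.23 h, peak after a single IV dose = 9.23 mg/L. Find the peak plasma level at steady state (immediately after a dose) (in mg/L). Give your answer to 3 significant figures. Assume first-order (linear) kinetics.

26.5 mg/L

k = ln2 / t½ = 0.693147 / 1.99 = 0.3483 h⁻¹
e^(−kτ) = e^(−0.3483 × 1.23) = 0.6515
Accumulation ratio R = 1 / (1 − e^(−kτ)) = 1 / (1 − 0.6515) = 2.869
Steady-state peak = C₀ × R = 9.23 × 2.869 = 26.48 mg/L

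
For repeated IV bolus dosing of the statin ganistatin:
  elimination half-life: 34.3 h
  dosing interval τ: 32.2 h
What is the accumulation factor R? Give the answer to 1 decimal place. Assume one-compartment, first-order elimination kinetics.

k = ln2 / t½ = 0.693147 / 34.3 = 0.02021 h⁻¹
e^(−kτ) = e^(−0.02021 × 32.2) = 0.5216
Accumulation ratio R = 1 / (1 − e^(−kτ)) = 1 / (1 − 0.5216) = 2.090

2.1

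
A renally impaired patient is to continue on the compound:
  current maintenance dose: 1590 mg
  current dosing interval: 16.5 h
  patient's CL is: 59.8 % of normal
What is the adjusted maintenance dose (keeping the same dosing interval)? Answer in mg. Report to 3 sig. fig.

To keep the same average steady-state level, dosing rate must scale with clearance.
CL ratio = 59.8 / 100 = 0.5980
New dose (same interval) = 1590 × 0.5980 = 950.8 mg

951 mg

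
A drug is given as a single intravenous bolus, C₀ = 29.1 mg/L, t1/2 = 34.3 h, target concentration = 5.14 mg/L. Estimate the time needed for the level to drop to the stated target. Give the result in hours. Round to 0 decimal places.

k = ln2 / t½ = 0.693147 / 34.3 = 0.02021 h⁻¹
t = ln(C₀ / C) / k = ln(29.10 / 5.14) / 0.02021
  = ln(5.661) / 0.02021 = 1.734 / 0.02021 = 85.80 h

86 h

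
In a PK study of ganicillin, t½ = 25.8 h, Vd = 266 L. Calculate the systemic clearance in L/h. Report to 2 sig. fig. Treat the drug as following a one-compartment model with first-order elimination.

7.1 L/h

k = ln2 / t½ = 0.693147 / 25.8 = 0.02687 h⁻¹
CL = k × Vd = 0.02687 × 266 = 7.147 L/h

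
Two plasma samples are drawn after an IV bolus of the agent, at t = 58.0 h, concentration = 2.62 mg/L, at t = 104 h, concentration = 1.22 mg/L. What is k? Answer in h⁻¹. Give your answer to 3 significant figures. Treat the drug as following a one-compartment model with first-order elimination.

k = ln(C₁/C₂) / (t₂ − t₁) = ln(2.62/1.22) / (104 − 58.0)
  = 0.7643 / 46.00 = 0.01662 h⁻¹

0.0166 h⁻¹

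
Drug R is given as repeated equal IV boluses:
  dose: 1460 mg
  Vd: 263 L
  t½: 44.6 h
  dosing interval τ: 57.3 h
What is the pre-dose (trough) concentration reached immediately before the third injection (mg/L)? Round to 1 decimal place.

3.2 mg/L

C₀ per dose = Dose / Vd = 1460 / 263 = 5.551 mg/L
k = ln2 / t½ = 0.693147 / 44.6 = 0.01554 h⁻¹
Fraction remaining after one interval: r = e^(−kτ) = e^(−0.01554 × 57.3) = 0.4105
Before dose 3, 2 doses have been given (aged 1τ, 2τ).
C_trough = C₀ × (r + r²) = 5.551 × (0.4105 + 0.1685) = 3.214 mg/L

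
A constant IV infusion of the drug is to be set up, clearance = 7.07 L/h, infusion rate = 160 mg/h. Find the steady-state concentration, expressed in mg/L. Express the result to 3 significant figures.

At steady state Css = R₀ / CL = 160 / 7.070 = 22.63 mg/L

22.6 mg/L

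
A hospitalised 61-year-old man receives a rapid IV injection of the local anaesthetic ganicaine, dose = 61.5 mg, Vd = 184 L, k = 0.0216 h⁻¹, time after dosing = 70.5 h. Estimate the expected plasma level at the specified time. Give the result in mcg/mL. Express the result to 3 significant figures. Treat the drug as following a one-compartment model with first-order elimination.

C₀ = Dose / Vd = 61.50 / 184 = 0.3342 mg/L
C = C₀ · e^(−k·t) = 0.3342 × e^(−0.02160 × 70.5)
  = 0.3342 × 0.2181 = 0.07289 mg/L
(0.07289 mg/L = 0.07289 mcg/mL)

0.0729 mcg/mL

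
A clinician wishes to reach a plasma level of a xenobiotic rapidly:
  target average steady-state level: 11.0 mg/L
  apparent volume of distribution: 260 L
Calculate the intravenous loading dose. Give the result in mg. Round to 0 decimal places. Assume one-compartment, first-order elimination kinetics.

2860 mg

LD = Css × Vd = 11.0 × 260 = 2860 mg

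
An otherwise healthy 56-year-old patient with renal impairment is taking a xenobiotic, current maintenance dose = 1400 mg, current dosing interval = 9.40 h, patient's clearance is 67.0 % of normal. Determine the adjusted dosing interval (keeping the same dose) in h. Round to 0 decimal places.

To keep the same average steady-state level, dosing rate must scale with clearance.
CL ratio = 67.0 / 100 = 0.6700
New interval (same dose) = 9.40 / 0.6700 = 14.03 h

14 h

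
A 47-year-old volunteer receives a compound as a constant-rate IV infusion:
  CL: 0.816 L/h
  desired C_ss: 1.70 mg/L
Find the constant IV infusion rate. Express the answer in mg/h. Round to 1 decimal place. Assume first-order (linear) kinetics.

At steady state, infusion rate R₀ = Css × CL = 1.70 × 0.8160 = 1.387 mg/h

1.4 mg/h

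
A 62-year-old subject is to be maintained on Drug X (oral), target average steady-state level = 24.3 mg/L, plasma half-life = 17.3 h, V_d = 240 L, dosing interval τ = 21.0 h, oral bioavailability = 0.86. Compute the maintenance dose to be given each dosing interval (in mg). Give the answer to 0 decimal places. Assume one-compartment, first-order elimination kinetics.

k = ln2 / t½ = 0.693147 / 17.3 = 0.04007 h⁻¹
CL = k × Vd = 0.04007 × 240 = 9.617 L/h
At steady state, F × (Dose/τ) = Css × CL.
Dose = Css × CL × τ / F = 24.3 × 9.617 × 21.0 / 0.86 = 5706 mg

5706 mg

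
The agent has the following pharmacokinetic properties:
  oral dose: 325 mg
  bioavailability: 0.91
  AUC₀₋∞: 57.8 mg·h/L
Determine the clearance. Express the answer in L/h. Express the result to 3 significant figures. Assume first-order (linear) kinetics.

5.12 L/h

CL = F·Dose / AUC = 0.91 × 325 / 57.8 = 5.117 L/h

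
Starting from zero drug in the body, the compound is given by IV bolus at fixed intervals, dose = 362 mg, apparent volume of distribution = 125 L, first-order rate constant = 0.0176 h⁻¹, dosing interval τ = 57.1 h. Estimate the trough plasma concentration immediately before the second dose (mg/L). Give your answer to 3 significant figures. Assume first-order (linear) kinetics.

C₀ per dose = Dose / Vd = 362 / 125 = 2.896 mg/L
Fraction remaining after one interval: r = e^(−kτ) = e^(−0.01760 × 57.1) = 0.3661
Before dose 2, 1 dose has been given (aged 1τ).
C_trough = C₀ × r = 2.896 × 0.3661 = 1.060 mg/L

1.06 mg/L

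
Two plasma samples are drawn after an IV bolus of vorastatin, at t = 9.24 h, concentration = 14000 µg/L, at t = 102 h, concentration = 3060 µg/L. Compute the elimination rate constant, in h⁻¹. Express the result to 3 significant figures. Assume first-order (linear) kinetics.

0.0164 h⁻¹

k = ln(C₁/C₂) / (t₂ − t₁) = ln(14000/3060) / (102 − 9.24)
  = 1.521 / 92.76 = 0.01640 h⁻¹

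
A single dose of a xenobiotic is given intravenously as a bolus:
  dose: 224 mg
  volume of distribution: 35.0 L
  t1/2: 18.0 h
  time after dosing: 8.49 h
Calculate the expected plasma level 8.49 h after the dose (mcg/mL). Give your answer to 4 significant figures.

4.615 mcg/mL

C₀ = Dose / Vd = 224.0 / 35.0 = 6.400 mg/L
k = ln2 / t½ = 0.693147 / 18.0 = 0.03851 h⁻¹
C = C₀ · e^(−k·t) = 6.400 × e^(−0.03851 × 8.49)
  = 6.400 × 0.7211 = 4.615 mg/L
(4.615 mg/L = 4.615 mcg/mL)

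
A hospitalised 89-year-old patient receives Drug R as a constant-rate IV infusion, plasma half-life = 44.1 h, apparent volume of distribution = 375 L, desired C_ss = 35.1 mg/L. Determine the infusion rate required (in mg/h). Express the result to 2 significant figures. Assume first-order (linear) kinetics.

210 mg/h

k = ln2 / t½ = 0.693147 / 44.1 = 0.01572 h⁻¹
CL = k × Vd = 0.01572 × 375 = 5.895 L/h
At steady state, infusion rate R₀ = Css × CL = 35.1 × 5.895 = 206.9 mg/h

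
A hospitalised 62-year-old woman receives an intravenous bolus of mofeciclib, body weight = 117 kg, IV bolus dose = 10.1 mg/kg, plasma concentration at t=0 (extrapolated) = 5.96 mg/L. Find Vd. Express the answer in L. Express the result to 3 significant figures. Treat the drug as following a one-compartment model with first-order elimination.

198 L

Dose = 10.1 × 117 = 1182 mg
Vd = Dose / C₀ = 1182 / 5.96 = 198.3 L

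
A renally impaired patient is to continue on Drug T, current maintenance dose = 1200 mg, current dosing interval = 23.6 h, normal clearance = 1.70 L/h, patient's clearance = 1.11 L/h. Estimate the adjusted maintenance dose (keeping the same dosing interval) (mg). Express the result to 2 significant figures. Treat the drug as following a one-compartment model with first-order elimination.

780 mg

To keep the same average steady-state level, dosing rate must scale with clearance.
CL ratio = 1.11 / 1.70 = 0.6529
New dose (same interval) = 1200 × 0.6529 = 783.5 mg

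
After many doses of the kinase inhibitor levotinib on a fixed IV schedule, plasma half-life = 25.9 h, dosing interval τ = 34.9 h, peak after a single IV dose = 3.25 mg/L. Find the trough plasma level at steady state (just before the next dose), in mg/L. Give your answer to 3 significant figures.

k = ln2 / t½ = 0.693147 / 25.9 = 0.02676 h⁻¹
e^(−kτ) = e^(−0.02676 × 34.9) = 0.3930
Accumulation ratio R = 1 / (1 − e^(−kτ)) = 1 / (1 − 0.3930) = 1.647
Steady-state trough = C₀ × R × e^(−kτ) = 3.25 × 1.647 × 0.3930 = 2.104 mg/L

2.10 mg/L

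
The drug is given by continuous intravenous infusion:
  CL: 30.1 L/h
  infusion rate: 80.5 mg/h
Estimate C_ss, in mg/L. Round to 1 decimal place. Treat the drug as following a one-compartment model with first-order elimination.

At steady state Css = R₀ / CL = 80.5 / 30.10 = 2.674 mg/L

2.7 mg/L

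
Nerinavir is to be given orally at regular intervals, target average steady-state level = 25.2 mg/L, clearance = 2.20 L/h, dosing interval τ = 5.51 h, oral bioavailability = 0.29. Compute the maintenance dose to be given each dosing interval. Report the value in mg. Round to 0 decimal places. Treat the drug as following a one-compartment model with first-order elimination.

At steady state, F × (Dose/τ) = Css × CL.
Dose = Css × CL × τ / F = 25.2 × 2.200 × 5.51 / 0.29 = 1053 mg

1053 mg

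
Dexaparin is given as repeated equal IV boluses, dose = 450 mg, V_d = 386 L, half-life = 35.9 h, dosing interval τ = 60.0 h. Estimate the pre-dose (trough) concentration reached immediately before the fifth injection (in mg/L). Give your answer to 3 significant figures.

0.528 mg/L

C₀ per dose = Dose / Vd = 450 / 386 = 1.166 mg/L
k = ln2 / t½ = 0.693147 / 35.9 = 0.01931 h⁻¹
Fraction remaining after one interval: r = e^(−kτ) = e^(−0.01931 × 60.0) = 0.3139
Before dose 5, 4 doses have been given (aged 1τ, 2τ, 3τ, 4τ).
C_trough = C₀ × (r + r² + … + r^4) = C₀ × r(1−r^4)/(1−r)
        = 1.166 × 0.3139 × (1 − 0.009709) / (1 − 0.3139) = 0.5283 mg/L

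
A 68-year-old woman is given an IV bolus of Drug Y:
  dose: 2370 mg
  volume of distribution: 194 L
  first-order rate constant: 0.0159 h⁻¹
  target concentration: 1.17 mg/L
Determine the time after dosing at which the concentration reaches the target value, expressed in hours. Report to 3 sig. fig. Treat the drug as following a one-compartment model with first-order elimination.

C₀ = Dose / Vd = 2370 / 194 = 12.22 mg/L
t = ln(C₀ / C) / k = ln(12.22 / 1.17) / 0.01590
  = ln(10.44) / 0.01590 = 2.346 / 0.01590 = 147.5 h

148 h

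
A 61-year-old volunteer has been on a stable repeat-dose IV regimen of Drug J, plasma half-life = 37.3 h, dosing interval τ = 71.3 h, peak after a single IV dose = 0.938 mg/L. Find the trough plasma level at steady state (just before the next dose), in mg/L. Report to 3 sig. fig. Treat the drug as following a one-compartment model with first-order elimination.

k = ln2 / t½ = 0.693147 / 37.3 = 0.01858 h⁻¹
e^(−kτ) = e^(−0.01858 × 71.3) = 0.2659
Accumulation ratio R = 1 / (1 − e^(−kτ)) = 1 / (1 − 0.2659) = 1.362
Steady-state trough = C₀ × R × e^(−kτ) = 0.938 × 1.362 × 0.2659 = 0.3397 mg/L

0.340 mg/L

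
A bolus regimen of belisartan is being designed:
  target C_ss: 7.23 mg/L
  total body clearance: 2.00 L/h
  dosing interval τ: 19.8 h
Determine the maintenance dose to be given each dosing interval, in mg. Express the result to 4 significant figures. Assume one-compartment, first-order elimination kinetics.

286.3 mg

At steady state, Dose/τ = Css × CL.
Dose = Css × CL × τ = 7.23 × 2.000 × 19.8 = 286.3 mg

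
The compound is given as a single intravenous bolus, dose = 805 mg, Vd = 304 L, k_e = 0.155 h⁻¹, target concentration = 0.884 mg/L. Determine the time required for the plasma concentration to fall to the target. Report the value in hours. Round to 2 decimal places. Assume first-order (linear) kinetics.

7.08 h

C₀ = Dose / Vd = 805.0 / 304 = 2.648 mg/L
t = ln(C₀ / C) / k = ln(2.648 / 0.884) / 0.1550
  = ln(2.995) / 0.1550 = 1.097 / 0.1550 = 7.077 h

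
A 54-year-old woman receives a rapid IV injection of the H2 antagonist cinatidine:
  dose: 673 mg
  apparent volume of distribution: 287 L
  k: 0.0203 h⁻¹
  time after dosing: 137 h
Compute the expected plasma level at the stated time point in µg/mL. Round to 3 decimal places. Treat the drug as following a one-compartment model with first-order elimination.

C₀ = Dose / Vd = 673.0 / 287 = 2.345 mg/L
C = C₀ · e^(−k·t) = 2.345 × e^(−0.02030 × 137)
  = 2.345 × 0.06197 = 0.1453 mg/L
(0.1453 mg/L = 0.1453 µg/mL)

0.145 µg/mL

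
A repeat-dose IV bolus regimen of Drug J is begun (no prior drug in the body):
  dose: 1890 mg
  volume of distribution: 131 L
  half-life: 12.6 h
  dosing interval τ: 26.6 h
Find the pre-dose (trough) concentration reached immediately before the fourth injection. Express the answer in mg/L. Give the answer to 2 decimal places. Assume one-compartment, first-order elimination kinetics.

C₀ per dose = Dose / Vd = 1890 / 131 = 14.43 mg/L
k = ln2 / t½ = 0.693147 / 12.6 = 0.05501 h⁻¹
Fraction remaining after one interval: r = e^(−kτ) = e^(−0.05501 × 26.6) = 0.2315
Before dose 4, 3 doses have been given (aged 1τ, 2τ, 3τ).
C_trough = C₀ × (r + r² + … + r^3) = C₀ × r(1−r^3)/(1−r)
        = 14.43 × 0.2315 × (1 − 0.01241) / (1 − 0.2315) = 4.293 mg/L

4.29 mg/L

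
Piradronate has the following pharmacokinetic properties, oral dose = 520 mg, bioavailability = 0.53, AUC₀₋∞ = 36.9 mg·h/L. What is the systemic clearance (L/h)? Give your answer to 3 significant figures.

7.47 L/h

CL = F·Dose / AUC = 0.53 × 520 / 36.9 = 7.469 L/h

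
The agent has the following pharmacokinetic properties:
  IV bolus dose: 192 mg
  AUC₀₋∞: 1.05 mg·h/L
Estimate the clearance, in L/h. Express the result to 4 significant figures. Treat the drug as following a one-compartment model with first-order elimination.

182.9 L/h

CL = Dose / AUC = 192 / 1.05 = 182.9 L/h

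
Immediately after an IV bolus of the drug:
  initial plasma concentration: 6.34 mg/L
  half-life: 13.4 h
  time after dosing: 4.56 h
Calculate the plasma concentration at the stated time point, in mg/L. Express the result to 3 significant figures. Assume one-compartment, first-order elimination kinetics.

k = ln2 / t½ = 0.693147 / 13.4 = 0.05173 h⁻¹
C = C₀ · e^(−k·t) = 6.340 × e^(−0.05173 × 4.56)
  = 6.340 × 0.7899 = 5.008 mg/L

5.01 mg/L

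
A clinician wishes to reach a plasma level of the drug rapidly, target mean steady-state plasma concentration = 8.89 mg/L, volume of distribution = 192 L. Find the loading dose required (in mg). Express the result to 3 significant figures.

LD = Css × Vd = 8.89 × 192 = 1707 mg

1710 mg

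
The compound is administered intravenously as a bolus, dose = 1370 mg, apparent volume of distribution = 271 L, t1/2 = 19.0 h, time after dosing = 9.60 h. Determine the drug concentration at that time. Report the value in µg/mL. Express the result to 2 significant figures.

C₀ = Dose / Vd = 1370 / 271 = 5.055 mg/L
k = ln2 / t½ = 0.693147 / 19.0 = 0.03648 h⁻¹
C = C₀ · e^(−k·t) = 5.055 × e^(−0.03648 × 9.60)
  = 5.055 × 0.7045 = 3.561 mg/L
(3.561 mg/L = 3.561 µg/mL)

3.6 µg/mL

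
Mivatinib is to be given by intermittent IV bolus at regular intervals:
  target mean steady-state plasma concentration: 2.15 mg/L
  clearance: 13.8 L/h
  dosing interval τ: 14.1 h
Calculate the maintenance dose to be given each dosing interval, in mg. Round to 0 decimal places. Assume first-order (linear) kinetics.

418 mg

At steady state, Dose/τ = Css × CL.
Dose = Css × CL × τ = 2.15 × 13.80 × 14.1 = 418.3 mg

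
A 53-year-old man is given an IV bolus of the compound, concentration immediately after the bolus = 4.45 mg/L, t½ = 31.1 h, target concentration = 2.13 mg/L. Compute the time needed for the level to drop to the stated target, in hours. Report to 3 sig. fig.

k = ln2 / t½ = 0.693147 / 31.1 = 0.02229 h⁻¹
t = ln(C₀ / C) / k = ln(4.450 / 2.13) / 0.02229
  = ln(2.089) / 0.02229 = 0.7367 / 0.02229 = 33.05 h

33.1 h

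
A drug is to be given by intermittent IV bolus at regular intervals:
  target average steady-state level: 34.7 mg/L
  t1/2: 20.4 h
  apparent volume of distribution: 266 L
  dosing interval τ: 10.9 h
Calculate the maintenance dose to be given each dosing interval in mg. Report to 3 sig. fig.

3420 mg

k = ln2 / t½ = 0.693147 / 20.4 = 0.03398 h⁻¹
CL = k × Vd = 0.03398 × 266 = 9.039 L/h
At steady state, Dose/τ = Css × CL.
Dose = Css × CL × τ = 34.7 × 9.039 × 10.9 = 3419 mg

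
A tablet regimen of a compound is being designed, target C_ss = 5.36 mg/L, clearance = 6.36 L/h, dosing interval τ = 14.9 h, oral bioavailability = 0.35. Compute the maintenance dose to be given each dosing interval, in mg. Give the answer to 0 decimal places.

1451 mg

At steady state, F × (Dose/τ) = Css × CL.
Dose = Css × CL × τ / F = 5.36 × 6.360 × 14.9 / 0.35 = 1451 mg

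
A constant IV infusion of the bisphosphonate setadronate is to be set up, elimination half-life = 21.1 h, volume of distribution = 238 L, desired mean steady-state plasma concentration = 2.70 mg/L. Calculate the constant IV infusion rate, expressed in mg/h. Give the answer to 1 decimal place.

21.1 mg/h

k = ln2 / t½ = 0.693147 / 21.1 = 0.03285 h⁻¹
CL = k × Vd = 0.03285 × 238 = 7.818 L/h
At steady state, infusion rate R₀ = Css × CL = 2.70 × 7.818 = 21.11 mg/h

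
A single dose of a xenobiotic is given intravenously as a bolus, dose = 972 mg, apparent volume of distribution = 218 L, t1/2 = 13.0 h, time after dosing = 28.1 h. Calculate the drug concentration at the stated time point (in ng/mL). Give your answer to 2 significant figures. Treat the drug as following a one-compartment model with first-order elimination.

1000 ng/mL

C₀ = Dose / Vd = 972.0 / 218 = 4.459 mg/L
k = ln2 / t½ = 0.693147 / 13.0 = 0.05332 h⁻¹
C = C₀ · e^(−k·t) = 4.459 × e^(−0.05332 × 28.1)
  = 4.459 × 0.2235 = 0.9966 mg/L
Convert: 0.9966 mg/L × 1000 = 996.6 ng/mL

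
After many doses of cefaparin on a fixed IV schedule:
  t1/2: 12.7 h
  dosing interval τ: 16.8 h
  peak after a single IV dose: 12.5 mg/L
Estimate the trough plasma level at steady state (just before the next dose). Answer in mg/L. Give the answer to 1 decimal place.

k = ln2 / t½ = 0.693147 / 12.7 = 0.05458 h⁻¹
e^(−kτ) = e^(−0.05458 × 16.8) = 0.3997
Accumulation ratio R = 1 / (1 − e^(−kτ)) = 1 / (1 − 0.3997) = 1.666
Steady-state trough = C₀ × R × e^(−kτ) = 12.5 × 1.666 × 0.3997 = 8.324 mg/L

8.3 mg/L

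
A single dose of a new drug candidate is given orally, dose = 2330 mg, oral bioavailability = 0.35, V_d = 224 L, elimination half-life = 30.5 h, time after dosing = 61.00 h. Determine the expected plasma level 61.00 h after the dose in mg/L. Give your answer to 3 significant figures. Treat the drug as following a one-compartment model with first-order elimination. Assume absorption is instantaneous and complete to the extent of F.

0.910 mg/L

Amount reaching circulation = F × Dose = 0.35 × 2330 = 815.5 mg
C₀ = F·Dose / Vd = 815.5 / 224 = 3.641 mg/L
k = ln2 / t½ = 0.693147 / 30.5 = 0.02273 h⁻¹
t / t½ = 61.00 / 30.5 = 2 half-lives
C = C₀ × (1/2)^2 = 3.641 × 0.2500 = 0.9103 mg/L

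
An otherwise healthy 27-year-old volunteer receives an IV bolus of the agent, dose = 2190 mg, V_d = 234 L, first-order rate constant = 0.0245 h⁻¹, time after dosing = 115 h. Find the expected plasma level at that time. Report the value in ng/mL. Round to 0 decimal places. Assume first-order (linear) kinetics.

C₀ = Dose / Vd = 2190 / 234 = 9.359 mg/L
C = C₀ · e^(−k·t) = 9.359 × e^(−0.02450 × 115)
  = 9.359 × 0.05976 = 0.5593 mg/L
Convert: 0.5593 mg/L × 1000 = 559.3 ng/mL

559 ng/mL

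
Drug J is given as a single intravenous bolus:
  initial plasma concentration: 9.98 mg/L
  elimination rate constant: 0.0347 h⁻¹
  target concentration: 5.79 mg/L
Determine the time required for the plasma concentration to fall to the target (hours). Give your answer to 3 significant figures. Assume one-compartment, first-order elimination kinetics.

t = ln(C₀ / C) / k = ln(9.980 / 5.79) / 0.03470
  = ln(1.724) / 0.03470 = 0.5446 / 0.03470 = 15.69 h

15.7 h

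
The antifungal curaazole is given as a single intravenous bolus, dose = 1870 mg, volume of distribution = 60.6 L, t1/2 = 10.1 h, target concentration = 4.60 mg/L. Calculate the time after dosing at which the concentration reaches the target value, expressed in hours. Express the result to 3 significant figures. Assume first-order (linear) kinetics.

27.7 h

C₀ = Dose / Vd = 1870 / 60.6 = 30.86 mg/L
k = ln2 / t½ = 0.693147 / 10.1 = 0.06863 h⁻¹
t = ln(C₀ / C) / k = ln(30.86 / 4.60) / 0.06863
  = ln(6.709) / 0.06863 = 1.903 / 0.06863 = 27.73 h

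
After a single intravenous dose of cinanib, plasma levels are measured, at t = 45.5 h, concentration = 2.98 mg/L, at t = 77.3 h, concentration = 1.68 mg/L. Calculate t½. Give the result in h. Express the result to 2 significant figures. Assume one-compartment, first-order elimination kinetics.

k = ln(C₁/C₂) / (t₂ − t₁) = ln(2.98/1.68) / (77.3 − 45.5)
  = 0.5731 / 31.80 = 0.01802 h⁻¹
t½ = ln2 / k = 0.693147 / 0.01802 = 38.47 h

38 h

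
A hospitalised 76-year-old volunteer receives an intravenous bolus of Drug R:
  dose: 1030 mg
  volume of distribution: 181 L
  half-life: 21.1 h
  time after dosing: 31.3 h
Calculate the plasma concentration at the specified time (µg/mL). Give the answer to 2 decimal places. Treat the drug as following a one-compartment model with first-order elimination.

C₀ = Dose / Vd = 1030 / 181 = 5.691 mg/L
k = ln2 / t½ = 0.693147 / 21.1 = 0.03285 h⁻¹
C = C₀ · e^(−k·t) = 5.691 × e^(−0.03285 × 31.3)
  = 5.691 × 0.3576 = 2.035 mg/L
(2.035 mg/L = 2.035 µg/mL)

2.04 µg/mL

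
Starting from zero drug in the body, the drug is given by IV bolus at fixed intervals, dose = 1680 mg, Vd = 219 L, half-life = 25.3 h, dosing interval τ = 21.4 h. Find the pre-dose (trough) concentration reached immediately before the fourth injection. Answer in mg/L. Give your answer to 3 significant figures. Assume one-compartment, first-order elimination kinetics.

C₀ per dose = Dose / Vd = 1680 / 219 = 7.671 mg/L
k = ln2 / t½ = 0.693147 / 25.3 = 0.02740 h⁻¹
Fraction remaining after one interval: r = e^(−kτ) = e^(−0.02740 × 21.4) = 0.5563
Before dose 4, 3 doses have been given (aged 1τ, 2τ, 3τ).
C_trough = C₀ × (r + r² + … + r^3) = C₀ × r(1−r^3)/(1−r)
        = 7.671 × 0.5563 × (1 − 0.1722) / (1 − 0.5563) = 7.962 mg/L

7.96 mg/L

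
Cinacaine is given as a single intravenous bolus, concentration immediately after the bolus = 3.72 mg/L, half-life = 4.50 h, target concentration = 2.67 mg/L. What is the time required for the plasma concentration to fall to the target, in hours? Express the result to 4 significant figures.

k = ln2 / t½ = 0.693147 / 4.50 = 0.1540 h⁻¹
t = ln(C₀ / C) / k = ln(3.720 / 2.67) / 0.1540
  = ln(1.393) / 0.1540 = 0.3315 / 0.1540 = 2.153 h

2.153 h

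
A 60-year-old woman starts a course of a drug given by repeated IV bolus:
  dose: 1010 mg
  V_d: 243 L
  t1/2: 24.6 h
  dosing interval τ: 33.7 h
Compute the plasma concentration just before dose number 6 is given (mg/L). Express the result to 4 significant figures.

2.600 mg/L

C₀ per dose = Dose / Vd = 1010 / 243 = 4.156 mg/L
k = ln2 / t½ = 0.693147 / 24.6 = 0.02818 h⁻¹
Fraction remaining after one interval: r = e^(−kτ) = e^(−0.02818 × 33.7) = 0.3869
Before dose 6, 5 doses have been given (aged 1τ, 2τ, 3τ, 4τ, 5τ).
C_trough = C₀ × (r + r² + … + r^5) = C₀ × r(1−r^5)/(1−r)
        = 4.156 × 0.3869 × (1 − 0.008669) / (1 − 0.3869) = 2.600 mg/L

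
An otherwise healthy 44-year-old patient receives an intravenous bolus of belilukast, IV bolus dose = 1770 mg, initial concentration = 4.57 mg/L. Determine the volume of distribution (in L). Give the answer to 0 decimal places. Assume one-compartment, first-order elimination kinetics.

387 L

Vd = Dose / C₀ = 1770 / 4.57 = 387.3 L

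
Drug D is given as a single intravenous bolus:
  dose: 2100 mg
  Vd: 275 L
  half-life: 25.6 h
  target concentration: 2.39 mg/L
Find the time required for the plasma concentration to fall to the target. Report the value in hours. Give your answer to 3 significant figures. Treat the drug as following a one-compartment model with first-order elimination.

C₀ = Dose / Vd = 2100 / 275 = 7.636 mg/L
k = ln2 / t½ = 0.693147 / 25.6 = 0.02708 h⁻¹
t = ln(C₀ / C) / k = ln(7.636 / 2.39) / 0.02708
  = ln(3.195) / 0.02708 = 1.162 / 0.02708 = 42.91 h

42.9 h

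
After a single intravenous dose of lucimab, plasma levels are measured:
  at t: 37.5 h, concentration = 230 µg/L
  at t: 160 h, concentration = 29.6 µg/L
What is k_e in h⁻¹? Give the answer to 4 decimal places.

k = ln(C₁/C₂) / (t₂ − t₁) = ln(230/29.6) / (160 − 37.5)
  = 2.050 / 122.5 = 0.01673 h⁻¹

0.0167 h⁻¹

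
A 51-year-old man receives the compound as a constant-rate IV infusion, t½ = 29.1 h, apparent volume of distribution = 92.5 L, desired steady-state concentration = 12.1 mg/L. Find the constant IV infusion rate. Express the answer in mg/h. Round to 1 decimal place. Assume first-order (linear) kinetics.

k = ln2 / t½ = 0.693147 / 29.1 = 0.02382 h⁻¹
CL = k × Vd = 0.02382 × 92.5 = 2.203 L/h
At steady state, infusion rate R₀ = Css × CL = 12.1 × 2.203 = 26.66 mg/h

26.7 mg/h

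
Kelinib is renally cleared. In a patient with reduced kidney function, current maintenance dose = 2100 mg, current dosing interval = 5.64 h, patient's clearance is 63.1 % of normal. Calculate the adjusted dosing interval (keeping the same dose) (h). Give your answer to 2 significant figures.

8.9 h

To keep the same average steady-state level, dosing rate must scale with clearance.
CL ratio = 63.1 / 100 = 0.6310
New interval (same dose) = 5.64 / 0.6310 = 8.938 h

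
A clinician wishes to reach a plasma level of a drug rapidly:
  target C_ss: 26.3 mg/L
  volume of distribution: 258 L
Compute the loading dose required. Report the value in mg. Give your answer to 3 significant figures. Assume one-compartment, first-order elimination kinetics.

LD = Css × Vd = 26.3 × 258 = 6785 mg

6790 mg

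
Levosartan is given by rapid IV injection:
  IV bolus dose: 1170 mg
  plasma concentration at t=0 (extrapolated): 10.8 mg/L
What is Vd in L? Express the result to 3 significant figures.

108 L

Vd = Dose / C₀ = 1170 / 10.8 = 108.3 L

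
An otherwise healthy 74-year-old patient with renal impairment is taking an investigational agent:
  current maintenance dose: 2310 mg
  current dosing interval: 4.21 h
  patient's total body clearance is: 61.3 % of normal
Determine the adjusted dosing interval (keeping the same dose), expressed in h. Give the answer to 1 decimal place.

To keep the same average steady-state level, dosing rate must scale with clearance.
CL ratio = 61.3 / 100 = 0.6130
New interval (same dose) = 4.21 / 0.6130 = 6.868 h

6.9 h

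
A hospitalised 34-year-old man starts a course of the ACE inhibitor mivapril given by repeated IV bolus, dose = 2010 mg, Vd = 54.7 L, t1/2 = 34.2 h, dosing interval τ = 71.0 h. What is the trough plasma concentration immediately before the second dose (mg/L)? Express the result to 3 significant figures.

C₀ per dose = Dose / Vd = 2010 / 54.7 = 36.75 mg/L
k = ln2 / t½ = 0.693147 / 34.2 = 0.02027 h⁻¹
Fraction remaining after one interval: r = e^(−kτ) = e^(−0.02027 × 71.0) = 0.2371
Before dose 2, 1 dose has been given (aged 1τ).
C_trough = C₀ × r = 36.75 × 0.2371 = 8.713 mg/L

8.71 mg/L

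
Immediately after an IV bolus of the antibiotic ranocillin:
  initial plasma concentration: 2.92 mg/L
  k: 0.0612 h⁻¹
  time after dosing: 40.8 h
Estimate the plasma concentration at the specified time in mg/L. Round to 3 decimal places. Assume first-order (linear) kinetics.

0.240 mg/L

C = C₀ · e^(−k·t) = 2.920 × e^(−0.06120 × 40.8)
  = 2.920 × 0.08233 = 0.2404 mg/L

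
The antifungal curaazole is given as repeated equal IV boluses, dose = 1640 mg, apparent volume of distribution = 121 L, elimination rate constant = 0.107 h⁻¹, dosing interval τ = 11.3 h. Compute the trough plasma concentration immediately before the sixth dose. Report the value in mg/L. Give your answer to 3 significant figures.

5.75 mg/L

C₀ per dose = Dose / Vd = 1640 / 121 = 13.55 mg/L
Fraction remaining after one interval: r = e^(−kτ) = e^(−0.1070 × 11.3) = 0.2985
Before dose 6, 5 doses have been given (aged 1τ, 2τ, 3τ, 4τ, 5τ).
C_trough = C₀ × (r + r² + … + r^5) = C₀ × r(1−r^5)/(1−r)
        = 13.55 × 0.2985 × (1 − 0.002370) / (1 − 0.2985) = 5.752 mg/L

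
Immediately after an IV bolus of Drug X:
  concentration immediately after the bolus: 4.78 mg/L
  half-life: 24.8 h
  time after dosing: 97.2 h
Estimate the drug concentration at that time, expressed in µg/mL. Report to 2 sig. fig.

0.32 µg/mL

k = ln2 / t½ = 0.693147 / 24.8 = 0.02795 h⁻¹
C = C₀ · e^(−k·t) = 4.780 × e^(−0.02795 × 97.2)
  = 4.780 × 0.06609 = 0.3159 mg/L
(0.3159 mg/L = 0.3159 µg/mL)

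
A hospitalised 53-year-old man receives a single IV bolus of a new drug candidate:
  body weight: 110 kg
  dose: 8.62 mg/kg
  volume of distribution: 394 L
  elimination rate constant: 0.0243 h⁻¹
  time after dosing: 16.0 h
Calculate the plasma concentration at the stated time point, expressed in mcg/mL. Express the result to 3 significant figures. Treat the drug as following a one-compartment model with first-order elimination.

1.63 mcg/mL

Total dose = 8.62 × 110 = 948.2 mg
C₀ = Dose / Vd = 948.2 / 394 = 2.407 mg/L
C = C₀ · e^(−k·t) = 2.407 × e^(−0.02430 × 16.0)
  = 2.407 × 0.6779 = 1.632 mg/L
(1.632 mg/L = 1.632 mcg/mL)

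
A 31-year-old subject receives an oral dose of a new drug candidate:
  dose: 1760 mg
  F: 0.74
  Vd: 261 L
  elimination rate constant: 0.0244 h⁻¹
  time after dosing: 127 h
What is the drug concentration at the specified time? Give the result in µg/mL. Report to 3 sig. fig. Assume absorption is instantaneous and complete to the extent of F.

Amount reaching circulation = F × Dose = 0.74 × 1760 = 1302 mg
C₀ = F·Dose / Vd = 1302 / 261 = 4.989 mg/L
C = C₀ · e^(−k·t) = 4.989 × e^(−0.02440 × 127)
  = 4.989 × 0.04510 = 0.2250 mg/L
(0.2250 mg/L = 0.2250 µg/mL)

0.225 µg/mL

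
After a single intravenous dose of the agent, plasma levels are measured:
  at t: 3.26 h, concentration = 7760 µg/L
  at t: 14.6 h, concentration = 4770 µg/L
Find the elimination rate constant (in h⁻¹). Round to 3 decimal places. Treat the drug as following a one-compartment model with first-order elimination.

k = ln(C₁/C₂) / (t₂ − t₁) = ln(7760/4770) / (14.6 − 3.26)
  = 0.4866 / 11.34 = 0.04291 h⁻¹

0.043 h⁻¹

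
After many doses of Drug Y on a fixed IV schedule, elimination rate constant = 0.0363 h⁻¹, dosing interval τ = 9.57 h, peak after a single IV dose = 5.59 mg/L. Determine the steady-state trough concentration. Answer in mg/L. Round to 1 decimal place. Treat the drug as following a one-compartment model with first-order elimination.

13.5 mg/L

e^(−kτ) = e^(−0.03630 × 9.57) = 0.7065
Accumulation ratio R = 1 / (1 − e^(−kτ)) = 1 / (1 − 0.7065) = 3.407
Steady-state trough = C₀ × R × e^(−kτ) = 5.59 × 3.407 × 0.7065 = 13.46 mg/L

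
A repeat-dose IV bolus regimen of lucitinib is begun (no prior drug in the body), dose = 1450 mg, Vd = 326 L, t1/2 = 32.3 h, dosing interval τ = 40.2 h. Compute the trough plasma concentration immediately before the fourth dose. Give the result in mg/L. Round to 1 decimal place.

C₀ per dose = Dose / Vd = 1450 / 326 = 4.448 mg/L
k = ln2 / t½ = 0.693147 / 32.3 = 0.02146 h⁻¹
Fraction remaining after one interval: r = e^(−kτ) = e^(−0.02146 × 40.2) = 0.4220
Before dose 4, 3 doses have been given (aged 1τ, 2τ, 3τ).
C_trough = C₀ × (r + r² + … + r^3) = C₀ × r(1−r^3)/(1−r)
        = 4.448 × 0.4220 × (1 − 0.07515) / (1 − 0.4220) = 3.003 mg/L

3.0 mg/L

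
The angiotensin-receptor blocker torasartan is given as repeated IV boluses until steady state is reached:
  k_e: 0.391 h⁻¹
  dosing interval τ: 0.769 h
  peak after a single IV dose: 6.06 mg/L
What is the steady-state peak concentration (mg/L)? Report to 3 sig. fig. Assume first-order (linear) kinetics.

23.3 mg/L

e^(−kτ) = e^(−0.3910 × 0.769) = 0.7403
Accumulation ratio R = 1 / (1 − e^(−kτ)) = 1 / (1 − 0.7403) = 3.851
Steady-state peak = C₀ × R = 6.06 × 3.851 = 23.34 mg/L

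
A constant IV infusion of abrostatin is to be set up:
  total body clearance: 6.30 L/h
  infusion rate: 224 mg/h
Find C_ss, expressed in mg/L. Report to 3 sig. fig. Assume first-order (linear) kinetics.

At steady state Css = R₀ / CL = 224 / 6.300 = 35.56 mg/L

35.6 mg/L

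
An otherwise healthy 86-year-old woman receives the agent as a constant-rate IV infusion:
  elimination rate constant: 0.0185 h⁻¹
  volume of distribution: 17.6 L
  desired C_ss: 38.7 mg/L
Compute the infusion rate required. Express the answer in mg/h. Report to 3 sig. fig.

12.6 mg/h

CL = k × Vd = 0.01850 × 17.6 = 0.3256 L/h
At steady state, infusion rate R₀ = Css × CL = 38.7 × 0.3256 = 12.60 mg/h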